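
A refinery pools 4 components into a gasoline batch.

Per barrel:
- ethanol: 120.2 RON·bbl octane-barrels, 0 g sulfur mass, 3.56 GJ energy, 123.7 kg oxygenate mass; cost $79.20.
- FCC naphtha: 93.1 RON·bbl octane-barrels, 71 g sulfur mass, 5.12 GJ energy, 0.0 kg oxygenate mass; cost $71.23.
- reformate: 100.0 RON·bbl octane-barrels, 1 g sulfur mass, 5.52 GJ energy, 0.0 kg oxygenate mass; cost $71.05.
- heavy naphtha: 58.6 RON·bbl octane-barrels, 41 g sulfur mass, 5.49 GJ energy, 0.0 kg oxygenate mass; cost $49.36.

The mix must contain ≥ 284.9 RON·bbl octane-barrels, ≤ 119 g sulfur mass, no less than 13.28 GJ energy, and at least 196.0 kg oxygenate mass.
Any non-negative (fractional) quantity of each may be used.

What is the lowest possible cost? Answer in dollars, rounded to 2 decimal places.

Set it up as a linear program. Let x1 = barrels of ethanol, x2 = barrels of FCC naphtha, x3 = barrels of reformate, x4 = barrels of heavy naphtha.
Minimize 79.2x1 + 71.23x2 + 71.05x3 + 49.36x4 subject to:
  120.2x1 + 93.1x2 + 100x3 + 58.6x4 ≥ 284.9   (octane-barrels)
  71x2 + 1x3 + 41x4 ≤ 119   (sulfur mass)
  3.56x1 + 5.12x2 + 5.52x3 + 5.49x4 ≥ 13.28   (energy)
  123.7x1 ≥ 196   (oxygenate mass)
  x1, x2, x3, x4 ≥ 0.
At the optimum only ethanol, reformate, heavy naphtha are positive (FCC naphtha = 0). The octane-barrels, energy, oxygenate mass requirements are met with equality.
Solving gives x1 = 1.5845, x3 = 0.31414, x4 = 1.0756.
Objective = 79.2·1.5845 + 71.05·0.31414 + 49.36·1.0756 = 200.9037.

$200.90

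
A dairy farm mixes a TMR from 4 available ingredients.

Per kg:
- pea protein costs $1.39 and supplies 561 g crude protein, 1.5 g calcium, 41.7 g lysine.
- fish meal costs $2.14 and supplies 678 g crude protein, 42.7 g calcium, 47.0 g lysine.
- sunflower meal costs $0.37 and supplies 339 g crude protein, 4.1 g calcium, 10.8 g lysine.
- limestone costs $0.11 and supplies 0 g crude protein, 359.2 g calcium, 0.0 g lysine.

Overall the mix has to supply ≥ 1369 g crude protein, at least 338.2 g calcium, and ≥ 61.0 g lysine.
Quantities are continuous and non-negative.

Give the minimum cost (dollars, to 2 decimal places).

$2.16

This is a linear program. Let x1 = kg of pea protein, x2 = kg of fish meal, x3 = kg of sunflower meal, x4 = kg of limestone.
min 1.39x1 + 2.14x2 + 0.37x3 + 0.11x4 subject to:
  561x1 + 678x2 + 339x3 ≥ 1369   (crude protein)
  1.5x1 + 42.7x2 + 4.1x3 + 359.2x4 ≥ 338.2   (calcium)
  41.7x1 + 47x2 + 10.8x3 ≥ 61   (lysine)
  x1, x2, x3, x4 ≥ 0.
The cheapest feasible vertex uses only pea protein, sunflower meal, limestone; fish meal is not used. Binding constraints: crude protein, calcium, lysine.
So pea protein = 0.7297 kg, sunflower meal = 2.831 kg, limestone = 0.9062 kg.
Cost = 1.39·0.7297 + 0.37·2.831 + 0.11·0.9062 = 2.1614.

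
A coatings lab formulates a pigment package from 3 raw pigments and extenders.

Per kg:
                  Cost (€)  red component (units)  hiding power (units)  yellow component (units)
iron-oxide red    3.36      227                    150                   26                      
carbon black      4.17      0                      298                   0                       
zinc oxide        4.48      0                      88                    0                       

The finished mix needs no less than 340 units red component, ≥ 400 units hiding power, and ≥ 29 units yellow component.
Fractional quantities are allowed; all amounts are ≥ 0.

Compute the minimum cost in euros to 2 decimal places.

€7.49

Treat it as an LP. Let x1 = kg of iron-oxide red, x2 = kg of carbon black, x3 = kg of zinc oxide.
min 3.36x1 + 4.17x2 + 4.48x3 with:
  227x1 ≥ 340   (red component)
  150x1 + 298x2 + 88x3 ≥ 400   (hiding power)
  26x1 ≥ 29   (yellow component)
  x1, x2, x3 ≥ 0.
The minimum-cost mix takes nothing from zinc oxide — only iron-oxide red, carbon black. Binding constraints: red component and hiding power.
Optimal quantities: iron-oxide red = 1.498 kg, carbon black = 0.5884 kg.
Cost = 3.36·1.498 + 4.17·0.5884 = 7.4869.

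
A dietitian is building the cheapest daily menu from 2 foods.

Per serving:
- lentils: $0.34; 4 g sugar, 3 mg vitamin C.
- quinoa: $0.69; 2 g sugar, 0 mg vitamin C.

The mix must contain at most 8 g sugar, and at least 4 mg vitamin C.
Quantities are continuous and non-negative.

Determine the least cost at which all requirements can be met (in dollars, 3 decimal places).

$0.453

Set it up as a linear program. Let x1 = servings of lentils, x2 = servings of quinoa.
Minimise 0.34x1 + 0.69x2 s.t.:
  4x1 + 2x2 ≤ 8   (sugar)
  3x1 ≥ 4   (vitamin C)
  x1, x2 ≥ 0.
The minimum-cost mix takes nothing from quinoa — only lentils. Binding constraint: vitamin C.
So lentils = 1.333 servings.
Cost = 0.34·1.333 = 0.45322.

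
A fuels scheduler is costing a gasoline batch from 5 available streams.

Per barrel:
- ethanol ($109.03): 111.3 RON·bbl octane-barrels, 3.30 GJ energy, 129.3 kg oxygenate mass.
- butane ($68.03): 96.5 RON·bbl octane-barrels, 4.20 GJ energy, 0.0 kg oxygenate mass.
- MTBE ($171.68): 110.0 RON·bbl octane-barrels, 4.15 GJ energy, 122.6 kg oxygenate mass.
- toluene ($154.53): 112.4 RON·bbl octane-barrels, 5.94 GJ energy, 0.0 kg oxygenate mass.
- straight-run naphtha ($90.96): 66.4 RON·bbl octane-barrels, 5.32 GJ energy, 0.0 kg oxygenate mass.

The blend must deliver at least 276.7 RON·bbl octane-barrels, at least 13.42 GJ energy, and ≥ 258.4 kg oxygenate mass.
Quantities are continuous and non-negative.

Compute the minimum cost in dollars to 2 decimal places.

Let x1 = barrels of ethanol, x2 = barrels of butane, x3 = barrels of MTBE, x4 = barrels of toluene, x5 = barrels of straight-run naphtha.
min 109.03x1 + 68.03x2 + 171.68x3 + 154.53x4 + 90.96x5 subject to:
  111.3x1 + 96.5x2 + 110x3 + 112.4x4 + 66.4x5 ≥ 276.7   (octane-barrels)
  3.3x1 + 4.2x2 + 4.15x3 + 5.94x4 + 5.32x5 ≥ 13.42   (energy)
  129.3x1 + 122.6x3 ≥ 258.4   (oxygenate mass)
  x1, x2, x3, x4, x5 ≥ 0.
At the optimum only ethanol, butane are positive (MTBE, toluene, straight-run naphtha = 0). The energy and oxygenate mass requirements are met with equality.
Optimal quantities: ethanol = 1.99845 barrels, butane = 1.62502 barrels.
Total cost: 109.03·1.99845 + 68.03·1.62502 = 328.4411.

$328.44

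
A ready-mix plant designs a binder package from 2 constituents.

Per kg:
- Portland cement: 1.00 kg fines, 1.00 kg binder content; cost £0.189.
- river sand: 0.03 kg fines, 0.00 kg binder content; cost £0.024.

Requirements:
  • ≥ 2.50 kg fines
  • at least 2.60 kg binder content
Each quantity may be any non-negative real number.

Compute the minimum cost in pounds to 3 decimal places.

£0.491

Let x1 = kg of Portland cement, x2 = kg of river sand.
Minimise 0.189x1 + 0.024x2 subject to:
  1x1 + 0.03x2 ≥ 2.5   (fines)
  1x1 ≥ 2.6   (binder content)
  x1, x2 ≥ 0.
At the optimum only Portland cement is positive (river sand = 0). There the binder content constraint is tight.
Solving gives x1 = 2.6.
Hence cost = 0.189·2.6 = £0.49140.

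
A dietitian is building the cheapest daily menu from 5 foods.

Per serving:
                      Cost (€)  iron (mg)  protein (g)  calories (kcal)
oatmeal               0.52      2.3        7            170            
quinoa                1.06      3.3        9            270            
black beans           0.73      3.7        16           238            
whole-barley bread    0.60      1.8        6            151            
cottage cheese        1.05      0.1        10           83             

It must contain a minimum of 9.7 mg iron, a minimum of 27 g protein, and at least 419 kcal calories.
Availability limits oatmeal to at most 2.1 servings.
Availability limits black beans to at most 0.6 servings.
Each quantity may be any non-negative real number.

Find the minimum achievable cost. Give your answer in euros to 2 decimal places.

€2.38

Let x1 = servings of oatmeal, x2 = servings of quinoa, x3 = servings of black beans, x4 = servings of whole-barley bread, x5 = servings of cottage cheese.
min 0.52x1 + 1.06x2 + 0.73x3 + 0.6x4 + 1.05x5 with:
  2.3x1 + 3.3x2 + 3.7x3 + 1.8x4 + 0.1x5 ≥ 9.7   (iron)
  7x1 + 9x2 + 16x3 + 6x4 + 10x5 ≥ 27   (protein)
  170x1 + 270x2 + 238x3 + 151x4 + 83x5 ≥ 419   (calories)
  x1 ≤ 2.1
  x3 ≤ 0.6
  x1, x2, x3, x4, x5 ≥ 0.
At the optimum only oatmeal, quinoa, black beans are positive (whole-barley bread, cottage cheese = 0). The iron, the oatmeal cap, the black beans cap requirements are met with equality.
That vertex is x1 = 2.1, x2 = 0.803, x3 = 0.6.
Total cost: 0.52·2.1 + 1.06·0.803 + 0.73·0.6 = 2.3812.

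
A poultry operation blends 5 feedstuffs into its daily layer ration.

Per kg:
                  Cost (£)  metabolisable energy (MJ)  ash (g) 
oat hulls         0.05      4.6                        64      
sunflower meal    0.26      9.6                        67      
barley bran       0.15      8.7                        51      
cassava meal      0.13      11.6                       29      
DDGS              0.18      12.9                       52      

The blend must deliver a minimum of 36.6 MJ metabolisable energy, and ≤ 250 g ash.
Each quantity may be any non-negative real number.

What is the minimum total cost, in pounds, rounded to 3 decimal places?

Treat it as an LP. Let x1 = kg of oat hulls, x2 = kg of sunflower meal, x3 = kg of barley bran, x4 = kg of cassava meal, x5 = kg of DDGS.
Minimise 0.05x1 + 0.26x2 + 0.15x3 + 0.13x4 + 0.18x5 s.t.:
  4.6x1 + 9.6x2 + 8.7x3 + 11.6x4 + 12.9x5 ≥ 36.6   (metabolisable energy)
  64x1 + 67x2 + 51x3 + 29x4 + 52x5 ≤ 250   (ash)
  x1, x2, x3, x4, x5 ≥ 0.
The optimal basis is {oat hulls, cassava meal}; sunflower meal, barley bran, DDGS drop out. Binding constraints: metabolisable energy and ash.
So oat hulls = 3.019 kg, cassava meal = 1.958 kg.
Hence cost = 0.05·3.019 + 0.13·1.958 = £0.40549.

£0.405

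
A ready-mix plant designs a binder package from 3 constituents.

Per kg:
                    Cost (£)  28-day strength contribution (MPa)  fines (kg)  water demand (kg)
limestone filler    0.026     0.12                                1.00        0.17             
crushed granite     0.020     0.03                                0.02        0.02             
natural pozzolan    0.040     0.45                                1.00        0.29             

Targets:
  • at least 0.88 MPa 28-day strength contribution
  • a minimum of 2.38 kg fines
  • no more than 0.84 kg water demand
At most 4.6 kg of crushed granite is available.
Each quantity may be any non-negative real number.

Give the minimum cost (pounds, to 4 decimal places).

£0.0871

Let x1 = kg of limestone filler, x2 = kg of crushed granite, x3 = kg of natural pozzolan.
Minimize 0.026x1 + 0.02x2 + 0.04x3 s.t.:
  0.12x1 + 0.03x2 + 0.45x3 ≥ 0.88   (28-day strength contribution)
  1x1 + 0.02x2 + 1x3 ≥ 2.38   (fines)
  0.17x1 + 0.02x2 + 0.29x3 ≤ 0.84   (water demand)
  x2 ≤ 4.6
  x1, x2, x3 ≥ 0.
The cheapest feasible vertex uses only limestone filler, natural pozzolan; crushed granite is not used. There the 28-day strength contribution and fines constraints are tight.
Optimal quantities: limestone filler = 0.5788 kg, natural pozzolan = 1.801 kg.
Total cost: 0.026·0.5788 + 0.04·1.801 = 0.087089.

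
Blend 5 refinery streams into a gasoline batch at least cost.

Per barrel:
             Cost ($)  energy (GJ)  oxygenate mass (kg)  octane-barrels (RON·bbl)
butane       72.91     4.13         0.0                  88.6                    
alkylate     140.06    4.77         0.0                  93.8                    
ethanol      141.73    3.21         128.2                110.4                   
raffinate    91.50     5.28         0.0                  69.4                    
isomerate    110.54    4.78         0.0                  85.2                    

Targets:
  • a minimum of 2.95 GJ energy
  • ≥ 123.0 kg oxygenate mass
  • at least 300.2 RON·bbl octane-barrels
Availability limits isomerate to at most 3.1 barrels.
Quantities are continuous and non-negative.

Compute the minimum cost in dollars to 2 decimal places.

Let x1 = barrels of butane, x2 = barrels of alkylate, x3 = barrels of ethanol, x4 = barrels of raffinate, x5 = barrels of isomerate.
min 72.91x1 + 140.06x2 + 141.73x3 + 91.5x4 + 110.54x5 s.t.:
  4.13x1 + 4.77x2 + 3.21x3 + 5.28x4 + 4.78x5 ≥ 2.95   (energy)
  128.2x3 ≥ 123   (oxygenate mass)
  88.6x1 + 93.8x2 + 110.4x3 + 69.4x4 + 85.2x5 ≥ 300.2   (octane-barrels)
  x5 ≤ 3.1
  x1, x2, x3, x4, x5 ≥ 0.
At the optimum only butane, ethanol are positive (alkylate, raffinate, isomerate = 0). The oxygenate mass and octane-barrels requirements are met with equality.
So butane = 2.19275 barrels, ethanol = 0.959438 barrels.
Cost = 72.91·2.19275 + 141.73·0.959438 = 295.8546.

$295.85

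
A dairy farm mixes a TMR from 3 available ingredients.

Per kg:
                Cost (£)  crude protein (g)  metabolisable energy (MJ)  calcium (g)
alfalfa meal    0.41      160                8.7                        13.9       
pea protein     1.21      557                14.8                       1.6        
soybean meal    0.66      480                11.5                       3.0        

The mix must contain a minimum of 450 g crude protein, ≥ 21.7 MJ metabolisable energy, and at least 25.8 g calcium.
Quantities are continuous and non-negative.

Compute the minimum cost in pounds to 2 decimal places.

Treat it as an LP. Let x1 = kg of alfalfa meal, x2 = kg of pea protein, x3 = kg of soybean meal.
Minimize 0.41x1 + 1.21x2 + 0.66x3 s.t.:
  160x1 + 557x2 + 480x3 ≥ 450   (crude protein)
  8.7x1 + 14.8x2 + 11.5x3 ≥ 21.7   (metabolisable energy)
  13.9x1 + 1.6x2 + 3x3 ≥ 25.8   (calcium)
  x1, x2, x3 ≥ 0.
The cheapest feasible vertex uses only alfalfa meal, soybean meal; pea protein is not used. The crude protein and metabolisable energy requirements are met with equality.
That vertex is x1 = 2.244, x3 = 0.1896.
Hence cost = 0.41·2.244 + 0.66·0.1896 = £1.0452.

£1.05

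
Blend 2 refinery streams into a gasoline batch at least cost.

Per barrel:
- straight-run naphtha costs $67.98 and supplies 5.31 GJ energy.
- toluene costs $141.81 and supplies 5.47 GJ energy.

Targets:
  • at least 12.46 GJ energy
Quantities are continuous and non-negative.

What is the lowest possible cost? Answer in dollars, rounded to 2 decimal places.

Let x1 = barrels of straight-run naphtha, x2 = barrels of toluene.
Minimise 67.98x1 + 141.81x2 subject to:
  5.31x1 + 5.47x2 ≥ 12.46   (energy)
  x1, x2 ≥ 0.
The minimum-cost mix takes nothing from toluene — only straight-run naphtha. There the energy constraint is tight.
So straight-run naphtha = 2.3465 barrels.
Cost = 67.98·2.3465 = 159.5151.

$159.52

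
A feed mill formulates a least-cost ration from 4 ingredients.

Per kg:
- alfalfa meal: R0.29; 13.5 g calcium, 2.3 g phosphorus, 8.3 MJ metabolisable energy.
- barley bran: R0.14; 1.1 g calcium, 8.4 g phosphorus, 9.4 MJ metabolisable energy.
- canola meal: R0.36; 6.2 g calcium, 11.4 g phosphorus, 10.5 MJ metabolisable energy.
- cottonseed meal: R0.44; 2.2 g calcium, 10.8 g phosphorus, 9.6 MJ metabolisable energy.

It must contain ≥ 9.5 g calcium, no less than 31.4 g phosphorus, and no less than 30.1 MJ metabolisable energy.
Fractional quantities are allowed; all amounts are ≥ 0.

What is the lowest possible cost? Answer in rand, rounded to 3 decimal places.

R0.626

Set it up as a linear program. Let x1 = kg of alfalfa meal, x2 = kg of barley bran, x3 = kg of canola meal, x4 = kg of cottonseed meal.
Minimize 0.29x1 + 0.14x2 + 0.36x3 + 0.44x4 with:
  13.5x1 + 1.1x2 + 6.2x3 + 2.2x4 ≥ 9.5   (calcium)
  2.3x1 + 8.4x2 + 11.4x3 + 10.8x4 ≥ 31.4   (phosphorus)
  8.3x1 + 9.4x2 + 10.5x3 + 9.6x4 ≥ 30.1   (metabolisable energy)
  x1, x2, x3, x4 ≥ 0.
The cheapest feasible vertex uses only alfalfa meal, barley bran; canola meal, cottonseed meal are not used. The calcium and phosphorus requirements are met with equality.
So alfalfa meal = 0.4082 kg, barley bran = 3.626 kg.
Cost = 0.29·0.4082 + 0.14·3.626 = 0.62602.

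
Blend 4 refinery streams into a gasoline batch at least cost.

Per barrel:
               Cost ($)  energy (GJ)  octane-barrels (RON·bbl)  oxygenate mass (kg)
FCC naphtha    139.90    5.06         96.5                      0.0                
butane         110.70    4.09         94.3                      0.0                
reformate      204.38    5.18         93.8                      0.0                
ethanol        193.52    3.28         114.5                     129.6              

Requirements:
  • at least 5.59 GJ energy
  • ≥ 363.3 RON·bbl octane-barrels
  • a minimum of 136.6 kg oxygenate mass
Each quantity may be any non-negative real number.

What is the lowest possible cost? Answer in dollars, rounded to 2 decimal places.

Treat it as an LP. Let x1 = barrels of FCC naphtha, x2 = barrels of butane, x3 = barrels of reformate, x4 = barrels of ethanol.
Minimize 139.9x1 + 110.7x2 + 204.38x3 + 193.52x4 s.t.:
  5.06x1 + 4.09x2 + 5.18x3 + 3.28x4 ≥ 5.59   (energy)
  96.5x1 + 94.3x2 + 93.8x3 + 114.5x4 ≥ 363.3   (octane-barrels)
  129.6x4 ≥ 136.6   (oxygenate mass)
  x1, x2, x3, x4 ≥ 0.
The cheapest feasible vertex uses only butane, ethanol; FCC naphtha, reformate are not used. The octane-barrels and oxygenate mass requirements are met with equality.
Solving gives x2 = 2.5728, x4 = 1.054.
Total cost: 110.7·2.5728 + 193.52·1.054 = 488.7790.

$488.78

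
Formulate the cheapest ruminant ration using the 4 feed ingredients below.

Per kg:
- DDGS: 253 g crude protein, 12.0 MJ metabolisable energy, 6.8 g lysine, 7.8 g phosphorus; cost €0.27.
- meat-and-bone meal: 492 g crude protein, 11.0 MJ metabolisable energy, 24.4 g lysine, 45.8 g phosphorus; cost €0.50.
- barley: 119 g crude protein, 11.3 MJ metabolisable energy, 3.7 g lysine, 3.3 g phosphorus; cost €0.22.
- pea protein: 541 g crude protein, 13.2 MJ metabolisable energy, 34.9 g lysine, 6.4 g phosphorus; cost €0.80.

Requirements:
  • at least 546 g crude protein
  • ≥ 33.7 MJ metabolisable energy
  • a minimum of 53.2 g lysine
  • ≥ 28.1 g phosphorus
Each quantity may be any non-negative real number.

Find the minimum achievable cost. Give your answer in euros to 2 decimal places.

Let x1 = kg of DDGS, x2 = kg of meat-and-bone meal, x3 = kg of barley, x4 = kg of pea protein.
Minimise 0.27x1 + 0.5x2 + 0.22x3 + 0.8x4 subject to:
  253x1 + 492x2 + 119x3 + 541x4 ≥ 546   (crude protein)
  12x1 + 11x2 + 11.3x3 + 13.2x4 ≥ 33.7   (metabolisable energy)
  6.8x1 + 24.4x2 + 3.7x3 + 34.9x4 ≥ 53.2   (lysine)
  7.8x1 + 45.8x2 + 3.3x3 + 6.4x4 ≥ 28.1   (phosphorus)
  x1, x2, x3, x4 ≥ 0.
At the optimum only DDGS, meat-and-bone meal are positive (barley, pea protein = 0). There the metabolisable energy and lysine constraints are tight.
That vertex is x1 = 1.088, x2 = 1.877.
Hence cost = 0.27·1.088 + 0.5·1.877 = €1.2323.

€1.23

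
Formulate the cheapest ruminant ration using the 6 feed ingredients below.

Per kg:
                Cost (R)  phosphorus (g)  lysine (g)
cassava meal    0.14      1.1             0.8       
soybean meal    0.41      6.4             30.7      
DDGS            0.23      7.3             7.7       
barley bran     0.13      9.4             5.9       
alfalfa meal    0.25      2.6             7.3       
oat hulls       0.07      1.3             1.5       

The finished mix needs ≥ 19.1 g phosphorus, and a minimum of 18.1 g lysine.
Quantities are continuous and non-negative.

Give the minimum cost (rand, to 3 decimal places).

Set it up as a linear program. Let x1 = kg of cassava meal, x2 = kg of soybean meal, x3 = kg of DDGS, x4 = kg of barley bran, x5 = kg of alfalfa meal, x6 = kg of oat hulls.
Minimize 0.14x1 + 0.41x2 + 0.23x3 + 0.13x4 + 0.25x5 + 0.07x6 s.t.:
  1.1x1 + 6.4x2 + 7.3x3 + 9.4x4 + 2.6x5 + 1.3x6 ≥ 19.1   (phosphorus)
  0.8x1 + 30.7x2 + 7.7x3 + 5.9x4 + 7.3x5 + 1.5x6 ≥ 18.1   (lysine)
  x1, x2, x3, x4, x5, x6 ≥ 0.
The optimal basis is {soybean meal, barley bran}; cassava meal, DDGS, alfalfa meal, oat hulls drop out. There the phosphorus and lysine constraints are tight.
Optimal quantities: soybean meal = 0.229 kg, barley bran = 1.876 kg.
Hence cost = 0.41·0.229 + 0.13·1.876 = R0.33777.

R0.338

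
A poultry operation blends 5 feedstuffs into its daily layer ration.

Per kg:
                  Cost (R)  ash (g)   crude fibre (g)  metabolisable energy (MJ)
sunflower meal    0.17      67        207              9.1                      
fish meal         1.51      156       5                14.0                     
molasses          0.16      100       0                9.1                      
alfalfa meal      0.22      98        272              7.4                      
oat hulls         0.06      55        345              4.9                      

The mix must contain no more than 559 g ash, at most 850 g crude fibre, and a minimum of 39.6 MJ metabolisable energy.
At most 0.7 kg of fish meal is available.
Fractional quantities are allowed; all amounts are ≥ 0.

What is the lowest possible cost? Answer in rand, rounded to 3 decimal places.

R0.632

Set it up as a linear program. Let x1 = kg of sunflower meal, x2 = kg of fish meal, x3 = kg of molasses, x4 = kg of alfalfa meal, x5 = kg of oat hulls.
Minimize 0.17x1 + 1.51x2 + 0.16x3 + 0.22x4 + 0.06x5 s.t.:
  67x1 + 156x2 + 100x3 + 98x4 + 55x5 ≤ 559   (ash)
  207x1 + 5x2 + 272x4 + 345x5 ≤ 850   (crude fibre)
  9.1x1 + 14x2 + 9.1x3 + 7.4x4 + 4.9x5 ≥ 39.6   (metabolisable energy)
  x2 ≤ 0.7
  x1, x2, x3, x4, x5 ≥ 0.
The cheapest feasible vertex uses only molasses, oat hulls; sunflower meal, fish meal, alfalfa meal are not used. There the crude fibre and metabolisable energy constraints are tight.
That vertex is x3 = 3.025, x5 = 2.464.
Cost = 0.16·3.025 + 0.06·2.464 = 0.63184.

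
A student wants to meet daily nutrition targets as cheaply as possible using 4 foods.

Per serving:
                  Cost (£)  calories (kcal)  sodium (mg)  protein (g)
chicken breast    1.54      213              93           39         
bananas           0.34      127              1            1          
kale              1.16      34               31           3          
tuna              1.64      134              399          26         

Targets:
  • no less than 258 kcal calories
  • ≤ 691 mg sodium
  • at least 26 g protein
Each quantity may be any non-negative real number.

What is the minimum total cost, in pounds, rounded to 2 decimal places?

Treat it as an LP. Let x1 = servings of chicken breast, x2 = servings of bananas, x3 = servings of kale, x4 = servings of tuna.
min 1.54x1 + 0.34x2 + 1.16x3 + 1.64x4 s.t.:
  213x1 + 127x2 + 34x3 + 134x4 ≥ 258   (calories)
  93x1 + 1x2 + 31x3 + 399x4 ≤ 691   (sodium)
  39x1 + 1x2 + 3x3 + 26x4 ≥ 26   (protein)
  x1, x2, x3, x4 ≥ 0.
The minimum-cost mix takes nothing from kale, tuna — only chicken breast, bananas. There the calories and protein constraints are tight.
So chicken breast = 0.6422 servings, bananas = 0.9544 servings.
Objective = 1.54·0.6422 + 0.34·0.9544 = 1.3135.

£1.31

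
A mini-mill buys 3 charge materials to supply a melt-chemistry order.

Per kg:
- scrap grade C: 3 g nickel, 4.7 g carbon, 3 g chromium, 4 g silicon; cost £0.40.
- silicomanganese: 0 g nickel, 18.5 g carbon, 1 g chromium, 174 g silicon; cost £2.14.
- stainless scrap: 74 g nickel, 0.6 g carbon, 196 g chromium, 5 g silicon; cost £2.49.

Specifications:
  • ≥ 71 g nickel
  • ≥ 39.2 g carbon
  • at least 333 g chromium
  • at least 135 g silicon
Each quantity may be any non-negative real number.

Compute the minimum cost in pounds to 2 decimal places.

£7.59

Treat it as an LP. Let x1 = kg of scrap grade C, x2 = kg of silicomanganese, x3 = kg of stainless scrap.
Minimise 0.4x1 + 2.14x2 + 2.49x3 subject to:
  3x1 + 74x3 ≥ 71   (nickel)
  4.7x1 + 18.5x2 + 0.6x3 ≥ 39.2   (carbon)
  3x1 + 1x2 + 196x3 ≥ 333   (chromium)
  4x1 + 174x2 + 5x3 ≥ 135   (silicon)
  x1, x2, x3 ≥ 0.
The optimal mix uses every input. The carbon, chromium, silicon requirements are met with equality.
Optimal quantities: scrap grade C = 5.787 kg, silicomanganese = 0.5966 kg, stainless scrap = 1.607 kg.
Cost = 0.4·5.787 + 2.14·0.5966 + 2.49·1.607 = 7.5930.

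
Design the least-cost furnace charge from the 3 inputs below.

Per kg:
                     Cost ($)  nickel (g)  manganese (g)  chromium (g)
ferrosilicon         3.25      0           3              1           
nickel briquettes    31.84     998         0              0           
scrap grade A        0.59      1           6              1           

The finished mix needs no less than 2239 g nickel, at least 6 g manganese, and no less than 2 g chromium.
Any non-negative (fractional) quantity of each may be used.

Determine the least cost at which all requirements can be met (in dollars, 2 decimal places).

$72.55

This is a linear program. Let x1 = kg of ferrosilicon, x2 = kg of nickel briquettes, x3 = kg of scrap grade A.
min 3.25x1 + 31.84x2 + 0.59x3 with:
  998x2 + 1x3 ≥ 2239   (nickel)
  3x1 + 6x3 ≥ 6   (manganese)
  1x1 + 1x3 ≥ 2   (chromium)
  x1, x2, x3 ≥ 0.
The minimum-cost mix takes nothing from ferrosilicon — only nickel briquettes, scrap grade A. The nickel and chromium requirements are met with equality.
Optimal quantities: nickel briquettes = 2.2415 kg, scrap grade A = 2 kg.
Cost = 31.84·2.2415 + 0.59·2 = 72.5494.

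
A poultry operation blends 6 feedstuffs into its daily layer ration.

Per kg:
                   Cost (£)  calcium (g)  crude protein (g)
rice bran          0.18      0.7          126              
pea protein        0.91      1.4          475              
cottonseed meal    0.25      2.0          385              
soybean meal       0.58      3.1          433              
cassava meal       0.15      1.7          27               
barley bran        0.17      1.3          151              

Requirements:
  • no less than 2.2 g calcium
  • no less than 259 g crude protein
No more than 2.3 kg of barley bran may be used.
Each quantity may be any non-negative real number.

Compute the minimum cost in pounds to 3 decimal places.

This is a linear program. Let x1 = kg of rice bran, x2 = kg of pea protein, x3 = kg of cottonseed meal, x4 = kg of soybean meal, x5 = kg of cassava meal, x6 = kg of barley bran.
Minimize 0.18x1 + 0.91x2 + 0.25x3 + 0.58x4 + 0.15x5 + 0.17x6 s.t.:
  0.7x1 + 1.4x2 + 2x3 + 3.1x4 + 1.7x5 + 1.3x6 ≥ 2.2   (calcium)
  126x1 + 475x2 + 385x3 + 433x4 + 27x5 + 151x6 ≥ 259   (crude protein)
  x6 ≤ 2.3
  x1, x2, x3, x4, x5, x6 ≥ 0.
The minimum-cost mix takes nothing from rice bran, pea protein, soybean meal, barley bran — only cottonseed meal, cassava meal. There the calcium and crude protein constraints are tight.
Solving gives x3 = 0.6343, x5 = 0.5479.
Hence cost = 0.25·0.6343 + 0.15·0.5479 = £0.24076.

£0.241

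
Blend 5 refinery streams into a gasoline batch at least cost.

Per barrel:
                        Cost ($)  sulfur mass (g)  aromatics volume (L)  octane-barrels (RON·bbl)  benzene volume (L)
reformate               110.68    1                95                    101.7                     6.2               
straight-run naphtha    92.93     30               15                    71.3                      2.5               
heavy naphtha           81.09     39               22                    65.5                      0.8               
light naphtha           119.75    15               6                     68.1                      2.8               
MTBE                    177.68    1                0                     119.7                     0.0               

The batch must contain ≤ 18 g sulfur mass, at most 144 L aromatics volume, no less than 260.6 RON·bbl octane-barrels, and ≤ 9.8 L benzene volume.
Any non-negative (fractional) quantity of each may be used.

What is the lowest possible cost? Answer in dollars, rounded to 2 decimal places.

This is a linear program. Let x1 = barrels of reformate, x2 = barrels of straight-run naphtha, x3 = barrels of heavy naphtha, x4 = barrels of light naphtha, x5 = barrels of MTBE.
Minimise 110.68x1 + 92.93x2 + 81.09x3 + 119.75x4 + 177.68x5 with:
  1x1 + 30x2 + 39x3 + 15x4 + 1x5 ≤ 18   (sulfur mass)
  95x1 + 15x2 + 22x3 + 6x4 ≤ 144   (aromatics volume)
  101.7x1 + 71.3x2 + 65.5x3 + 68.1x4 + 119.7x5 ≥ 260.6   (octane-barrels)
  6.2x1 + 2.5x2 + 0.8x3 + 2.8x4 ≤ 9.8   (benzene volume)
  x1, x2, x3, x4, x5 ≥ 0.
The minimum-cost mix takes nothing from light naphtha — only reformate, straight-run naphtha, heavy naphtha, MTBE. Binding constraints: sulfur mass, aromatics volume, octane-barrels, benzene volume.
So reformate = 1.4281 barrels, straight-run naphtha = 0.3289 barrels, heavy naphtha = 0.1544 barrels, MTBE = 0.68336 barrels.
Cost = 110.68·1.4281 + 92.93·0.3289 + 81.09·0.1544 + 177.68·0.68336 = 322.5665.

$322.57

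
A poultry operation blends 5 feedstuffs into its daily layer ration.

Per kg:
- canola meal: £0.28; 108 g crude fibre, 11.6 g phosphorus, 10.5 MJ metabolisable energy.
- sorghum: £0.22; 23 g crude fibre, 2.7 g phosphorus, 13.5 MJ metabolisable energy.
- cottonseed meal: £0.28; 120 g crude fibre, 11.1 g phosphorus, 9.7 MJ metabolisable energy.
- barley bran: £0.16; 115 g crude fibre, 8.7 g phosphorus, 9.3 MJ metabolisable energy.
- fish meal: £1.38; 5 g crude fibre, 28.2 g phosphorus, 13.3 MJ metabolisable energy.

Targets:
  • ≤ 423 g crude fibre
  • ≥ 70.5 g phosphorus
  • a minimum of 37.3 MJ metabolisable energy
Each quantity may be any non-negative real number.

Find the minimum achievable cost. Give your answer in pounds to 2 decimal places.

This is a linear program. Let x1 = kg of canola meal, x2 = kg of sorghum, x3 = kg of cottonseed meal, x4 = kg of barley bran, x5 = kg of fish meal.
Minimise 0.28x1 + 0.22x2 + 0.28x3 + 0.16x4 + 1.38x5 subject to:
  108x1 + 23x2 + 120x3 + 115x4 + 5x5 ≤ 423   (crude fibre)
  11.6x1 + 2.7x2 + 11.1x3 + 8.7x4 + 28.2x5 ≥ 70.5   (phosphorus)
  10.5x1 + 13.5x2 + 9.7x3 + 9.3x4 + 13.3x5 ≥ 37.3   (metabolisable energy)
  x1, x2, x3, x4, x5 ≥ 0.
The optimal basis is {canola meal, fish meal}; sorghum, cottonseed meal, barley bran drop out. There the crude fibre and phosphorus constraints are tight.
Solving gives x1 = 3.875, x5 = 0.9061.
Hence cost = 0.28·3.875 + 1.38·0.9061 = £2.3354.

£2.34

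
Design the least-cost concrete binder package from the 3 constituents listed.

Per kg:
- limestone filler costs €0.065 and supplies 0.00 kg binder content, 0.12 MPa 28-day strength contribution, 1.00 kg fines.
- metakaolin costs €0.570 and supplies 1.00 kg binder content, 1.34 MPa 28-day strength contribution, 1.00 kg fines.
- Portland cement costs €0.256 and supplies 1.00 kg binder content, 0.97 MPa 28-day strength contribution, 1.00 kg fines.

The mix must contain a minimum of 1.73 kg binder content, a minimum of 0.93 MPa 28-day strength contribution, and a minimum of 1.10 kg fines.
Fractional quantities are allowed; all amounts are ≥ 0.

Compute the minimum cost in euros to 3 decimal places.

This is a linear program. Let x1 = kg of limestone filler, x2 = kg of metakaolin, x3 = kg of Portland cement.
min 0.065x1 + 0.57x2 + 0.256x3 subject to:
  1x2 + 1x3 ≥ 1.73   (binder content)
  0.12x1 + 1.34x2 + 0.97x3 ≥ 0.93   (28-day strength contribution)
  1x1 + 1x2 + 1x3 ≥ 1.1   (fines)
  x1, x2, x3 ≥ 0.
The optimal basis is {Portland cement}; limestone filler, metakaolin drop out. There the binder content constraint is tight.
So Portland cement = 1.73 kg.
Hence cost = 0.256·1.73 = €0.44288.

€0.443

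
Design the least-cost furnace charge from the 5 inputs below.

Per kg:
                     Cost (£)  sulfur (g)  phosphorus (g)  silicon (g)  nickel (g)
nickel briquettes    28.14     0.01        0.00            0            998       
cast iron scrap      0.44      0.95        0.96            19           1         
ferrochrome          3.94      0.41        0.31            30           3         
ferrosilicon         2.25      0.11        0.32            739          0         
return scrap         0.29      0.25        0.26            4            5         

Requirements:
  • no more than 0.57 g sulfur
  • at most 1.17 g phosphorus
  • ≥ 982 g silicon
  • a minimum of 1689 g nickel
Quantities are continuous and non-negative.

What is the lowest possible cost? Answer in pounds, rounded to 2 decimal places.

£50.61

Let x1 = kg of nickel briquettes, x2 = kg of cast iron scrap, x3 = kg of ferrochrome, x4 = kg of ferrosilicon, x5 = kg of return scrap.
Minimise 28.14x1 + 0.44x2 + 3.94x3 + 2.25x4 + 0.29x5 subject to:
  0.01x1 + 0.95x2 + 0.41x3 + 0.11x4 + 0.25x5 ≤ 0.57   (sulfur)
  0.96x2 + 0.31x3 + 0.32x4 + 0.26x5 ≤ 1.17   (phosphorus)
  19x2 + 30x3 + 739x4 + 4x5 ≥ 982   (silicon)
  998x1 + 1x2 + 3x3 + 5x5 ≥ 1689   (nickel)
  x1, x2, x3, x4, x5 ≥ 0.
The optimal basis is {nickel briquettes, ferrosilicon}; cast iron scrap, ferrochrome, return scrap drop out. There the silicon and nickel constraints are tight.
Solving gives x1 = 1.6924, x4 = 1.3288.
Cost = 28.14·1.6924 + 2.25·1.3288 = 50.6139.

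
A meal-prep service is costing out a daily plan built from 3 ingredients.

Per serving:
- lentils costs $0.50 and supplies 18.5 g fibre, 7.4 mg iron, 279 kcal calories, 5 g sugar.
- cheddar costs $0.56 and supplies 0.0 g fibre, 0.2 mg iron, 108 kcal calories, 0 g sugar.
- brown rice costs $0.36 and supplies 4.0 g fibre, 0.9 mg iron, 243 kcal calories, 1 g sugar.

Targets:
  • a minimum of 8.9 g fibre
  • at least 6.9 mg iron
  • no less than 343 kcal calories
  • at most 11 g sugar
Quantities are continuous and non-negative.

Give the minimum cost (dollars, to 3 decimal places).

Treat it as an LP. Let x1 = servings of lentils, x2 = servings of cheddar, x3 = servings of brown rice.
Minimise 0.5x1 + 0.56x2 + 0.36x3 s.t.:
  18.5x1 + 4x3 ≥ 8.9   (fibre)
  7.4x1 + 0.2x2 + 0.9x3 ≥ 6.9   (iron)
  279x1 + 108x2 + 243x3 ≥ 343   (calories)
  5x1 + 1x3 ≤ 11   (sugar)
  x1, x2, x3 ≥ 0.
The minimum-cost mix takes nothing from cheddar — only lentils, brown rice. The iron and calories requirements are met with equality.
That vertex is x1 = 0.8842, x3 = 0.3963.
Total cost: 0.5·0.8842 + 0.36·0.3963 = 0.58477.

$0.585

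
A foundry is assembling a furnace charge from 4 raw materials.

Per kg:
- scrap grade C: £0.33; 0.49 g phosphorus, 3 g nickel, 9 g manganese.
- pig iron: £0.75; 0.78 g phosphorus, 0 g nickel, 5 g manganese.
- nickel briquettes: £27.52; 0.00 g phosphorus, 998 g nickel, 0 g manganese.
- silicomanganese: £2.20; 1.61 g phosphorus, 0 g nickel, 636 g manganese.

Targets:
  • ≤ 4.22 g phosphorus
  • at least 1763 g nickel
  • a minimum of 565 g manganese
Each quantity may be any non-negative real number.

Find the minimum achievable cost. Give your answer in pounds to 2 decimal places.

Let x1 = kg of scrap grade C, x2 = kg of pig iron, x3 = kg of nickel briquettes, x4 = kg of silicomanganese.
Minimise 0.33x1 + 0.75x2 + 27.52x3 + 2.2x4 subject to:
  0.49x1 + 0.78x2 + 1.61x4 ≤ 4.22   (phosphorus)
  3x1 + 998x3 ≥ 1763   (nickel)
  9x1 + 5x2 + 636x4 ≥ 565   (manganese)
  x1, x2, x3, x4 ≥ 0.
At the optimum only nickel briquettes, silicomanganese are positive (scrap grade C, pig iron = 0). The nickel and manganese requirements are met with equality.
That vertex is x3 = 1.7665, x4 = 0.88836.
Total cost: 27.52·1.7665 + 2.2·0.88836 = 50.5685.

£50.57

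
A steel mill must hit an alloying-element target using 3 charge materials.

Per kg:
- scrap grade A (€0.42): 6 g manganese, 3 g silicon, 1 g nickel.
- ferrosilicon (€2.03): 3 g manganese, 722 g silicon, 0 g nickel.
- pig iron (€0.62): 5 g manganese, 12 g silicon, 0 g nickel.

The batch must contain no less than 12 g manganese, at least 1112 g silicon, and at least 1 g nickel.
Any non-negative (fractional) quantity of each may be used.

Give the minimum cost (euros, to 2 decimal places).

€3.63

This is a linear program. Let x1 = kg of scrap grade A, x2 = kg of ferrosilicon, x3 = kg of pig iron.
Minimise 0.42x1 + 2.03x2 + 0.62x3 with:
  6x1 + 3x2 + 5x3 ≥ 12   (manganese)
  3x1 + 722x2 + 12x3 ≥ 1112   (silicon)
  1x1 ≥ 1   (nickel)
  x1, x2, x3 ≥ 0.
The cheapest feasible vertex uses only scrap grade A, ferrosilicon; pig iron is not used. There the manganese and silicon constraints are tight.
Solving gives x1 = 1.232, x2 = 1.535.
Cost = 0.42·1.232 + 2.03·1.535 = 3.6335.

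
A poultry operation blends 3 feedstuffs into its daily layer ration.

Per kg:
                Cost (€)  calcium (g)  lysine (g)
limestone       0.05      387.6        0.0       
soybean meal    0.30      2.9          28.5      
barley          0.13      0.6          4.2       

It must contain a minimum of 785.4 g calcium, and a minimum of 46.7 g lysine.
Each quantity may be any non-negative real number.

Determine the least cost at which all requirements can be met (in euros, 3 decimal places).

€0.592

Let x1 = kg of limestone, x2 = kg of soybean meal, x3 = kg of barley.
Minimise 0.05x1 + 0.3x2 + 0.13x3 with:
  387.6x1 + 2.9x2 + 0.6x3 ≥ 785.4   (calcium)
  28.5x2 + 4.2x3 ≥ 46.7   (lysine)
  x1, x2, x3 ≥ 0.
The cheapest feasible vertex uses only limestone, soybean meal; barley is not used. There the calcium and lysine constraints are tight.
That vertex is x1 = 2.014, x2 = 1.639.
Cost = 0.05·2.014 + 0.3·1.639 = 0.59240.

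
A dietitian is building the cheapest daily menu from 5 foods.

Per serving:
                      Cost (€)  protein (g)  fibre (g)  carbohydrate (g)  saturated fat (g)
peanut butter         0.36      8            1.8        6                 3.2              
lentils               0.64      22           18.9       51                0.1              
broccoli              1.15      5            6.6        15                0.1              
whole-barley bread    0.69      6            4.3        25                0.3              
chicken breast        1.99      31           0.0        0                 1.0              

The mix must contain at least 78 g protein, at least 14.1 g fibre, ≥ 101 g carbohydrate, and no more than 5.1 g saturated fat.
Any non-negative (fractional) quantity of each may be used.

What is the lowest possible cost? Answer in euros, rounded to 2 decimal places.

€2.27

This is a linear program. Let x1 = servings of peanut butter, x2 = servings of lentils, x3 = servings of broccoli, x4 = servings of whole-barley bread, x5 = servings of chicken breast.
Minimize 0.36x1 + 0.64x2 + 1.15x3 + 0.69x4 + 1.99x5 s.t.:
  8x1 + 22x2 + 5x3 + 6x4 + 31x5 ≥ 78   (protein)
  1.8x1 + 18.9x2 + 6.6x3 + 4.3x4 ≥ 14.1   (fibre)
  6x1 + 51x2 + 15x3 + 25x4 ≥ 101   (carbohydrate)
  3.2x1 + 0.1x2 + 0.1x3 + 0.3x4 + 1x5 ≤ 5.1   (saturated fat)
  x1, x2, x3, x4, x5 ≥ 0.
The cheapest feasible vertex uses only lentils; peanut butter, broccoli, whole-barley bread, chicken breast are not used. The protein requirement is met with equality.
Solving gives x2 = 3.545.
Hence cost = 0.64·3.545 = €2.2688.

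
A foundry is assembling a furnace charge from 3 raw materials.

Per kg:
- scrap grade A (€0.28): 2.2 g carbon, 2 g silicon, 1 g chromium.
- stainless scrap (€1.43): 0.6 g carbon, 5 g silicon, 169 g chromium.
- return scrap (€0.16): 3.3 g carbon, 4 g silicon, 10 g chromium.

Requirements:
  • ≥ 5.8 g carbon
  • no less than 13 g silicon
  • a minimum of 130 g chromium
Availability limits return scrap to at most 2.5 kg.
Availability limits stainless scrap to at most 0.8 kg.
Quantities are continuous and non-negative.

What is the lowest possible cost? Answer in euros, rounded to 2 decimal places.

€1.29

Treat it as an LP. Let x1 = kg of scrap grade A, x2 = kg of stainless scrap, x3 = kg of return scrap.
Minimise 0.28x1 + 1.43x2 + 0.16x3 with:
  2.2x1 + 0.6x2 + 3.3x3 ≥ 5.8   (carbon)
  2x1 + 5x2 + 4x3 ≥ 13   (silicon)
  1x1 + 169x2 + 10x3 ≥ 130   (chromium)
  x3 ≤ 2.5
  x2 ≤ 0.8
  x1, x2, x3 ≥ 0.
The optimal basis is {stainless scrap, return scrap}; scrap grade A drops out. The silicon and chromium requirements are met with equality.
So stainless scrap = 0.623 kg, return scrap = 2.471 kg.
Hence cost = 1.43·0.623 + 0.16·2.471 = €1.2863.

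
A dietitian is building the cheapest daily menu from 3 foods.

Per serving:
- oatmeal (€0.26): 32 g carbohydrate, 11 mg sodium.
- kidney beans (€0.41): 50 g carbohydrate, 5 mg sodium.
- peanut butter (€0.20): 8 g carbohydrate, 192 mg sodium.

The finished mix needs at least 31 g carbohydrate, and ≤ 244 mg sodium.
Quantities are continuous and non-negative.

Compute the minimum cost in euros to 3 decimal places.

€0.252

Let x1 = servings of oatmeal, x2 = servings of kidney beans, x3 = servings of peanut butter.
Minimize 0.26x1 + 0.41x2 + 0.2x3 subject to:
  32x1 + 50x2 + 8x3 ≥ 31   (carbohydrate)
  11x1 + 5x2 + 192x3 ≤ 244   (sodium)
  x1, x2, x3 ≥ 0.
The cheapest feasible vertex uses only oatmeal; kidney beans, peanut butter are not used. The carbohydrate requirement is met with equality.
Solving gives x1 = 0.9688.
Total cost: 0.26·0.9688 = 0.25189.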